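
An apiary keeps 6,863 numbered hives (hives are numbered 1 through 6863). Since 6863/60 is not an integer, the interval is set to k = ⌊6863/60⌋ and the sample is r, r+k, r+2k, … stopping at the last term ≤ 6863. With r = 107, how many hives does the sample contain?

k = ⌊6863/60⌋ = 114
Achieved size = ⌊(6863 − 107)/114⌋ + 1 = ⌊6756/114⌋ + 1 = 59 + 1 = 60
(last selection: 107 + 59×114 = 6833 ≤ 6863; next would be 6947 > 6863)

60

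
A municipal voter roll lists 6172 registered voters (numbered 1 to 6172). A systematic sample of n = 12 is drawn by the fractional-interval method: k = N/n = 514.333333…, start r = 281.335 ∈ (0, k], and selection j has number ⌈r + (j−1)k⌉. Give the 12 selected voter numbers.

282, 796, 1311, 1825, 2339, 2854, 3368, 3882, 4397, 4911, 5425, 5940

j=1: r + 0k = 281.335 → ⌈·⌉ = 282
j=2: r + 1k = 795.668333… → ⌈·⌉ = 796
j=3: r + 2k = 1310.001666… → ⌈·⌉ = 1311
j=4: r + 3k = 1824.335 → ⌈·⌉ = 1825
j=5: r + 4k = 2338.668333… → ⌈·⌉ = 2339
j=6: r + 5k = 2853.001666… → ⌈·⌉ = 2854
j=7: r + 6k = 3367.335 → ⌈·⌉ = 3368
j=8: r + 7k = 3881.668333… → ⌈·⌉ = 3882
j=9: r + 8k = 4396.001666… → ⌈·⌉ = 4397
j=10: r + 9k = 4910.335 → ⌈·⌉ = 4911
j=11: r + 10k = 5424.668333… → ⌈·⌉ = 5425
j=12: r + 11k = 5939.001666… → ⌈·⌉ = 5940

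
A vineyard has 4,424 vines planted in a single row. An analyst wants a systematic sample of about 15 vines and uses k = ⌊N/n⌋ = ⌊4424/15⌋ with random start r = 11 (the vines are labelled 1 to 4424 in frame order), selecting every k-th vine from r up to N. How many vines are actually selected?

16

k = ⌊4424/15⌋ = 294
Achieved size = ⌊(4424 − 11)/294⌋ + 1 = ⌊4413/294⌋ + 1 = 15 + 1 = 16
(last selection: 11 + 15×294 = 4421 ≤ 4424; next would be 4715 > 4424)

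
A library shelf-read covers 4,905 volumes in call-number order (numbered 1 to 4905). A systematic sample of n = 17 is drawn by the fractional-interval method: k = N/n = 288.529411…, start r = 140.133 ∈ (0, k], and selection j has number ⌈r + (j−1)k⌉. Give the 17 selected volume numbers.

141, 429, 718, 1006, 1295, 1583, 1872, 2160, 2449, 2737, 3026, 3314, 3603, 3892, 4180, 4469, 4757

j=1: r + 0k = 140.133 → ⌈·⌉ = 141
j=2: r + 1k = 428.662411… → ⌈·⌉ = 429
j=3: r + 2k = 717.191823… → ⌈·⌉ = 718
j=4: r + 3k = 1005.721235… → ⌈·⌉ = 1006
j=5: r + 4k = 1294.250647… → ⌈·⌉ = 1295
j=6: r + 5k = 1582.780058… → ⌈·⌉ = 1583
j=7: r + 6k = 1871.309470… → ⌈·⌉ = 1872
j=8: r + 7k = 2159.838882… → ⌈·⌉ = 2160
j=9: r + 8k = 2448.368294… → ⌈·⌉ = 2449
j=10: r + 9k = 2736.897705… → ⌈·⌉ = 2737
j=11: r + 10k = 3025.427117… → ⌈·⌉ = 3026
j=12: r + 11k = 3313.956529… → ⌈·⌉ = 3314
j=13: r + 12k = 3602.485941… → ⌈·⌉ = 3603
j=14: r + 13k = 3891.015352… → ⌈·⌉ = 3892
j=15: r + 14k = 4179.544764… → ⌈·⌉ = 4180
j=16: r + 15k = 4468.074176… → ⌈·⌉ = 4469
j=17: r + 16k = 4756.603588… → ⌈·⌉ = 4757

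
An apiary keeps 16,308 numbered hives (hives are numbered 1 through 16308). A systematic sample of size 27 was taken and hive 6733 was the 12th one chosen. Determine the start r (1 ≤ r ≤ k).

89

k = 16308/27 = 604
r = 6733 − (12−1)×604 = 6733 − 6644 = 89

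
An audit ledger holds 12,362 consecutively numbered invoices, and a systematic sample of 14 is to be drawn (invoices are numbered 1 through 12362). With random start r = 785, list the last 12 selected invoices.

k = N/n = 12362/14 = 883
3rd selection = 785 + 2×883 = 2551
4th: 2551 + 883 = 3434
5th: 3434 + 883 = 4317
6th: 4317 + 883 = 5200
7th: 5200 + 883 = 6083
8th: 6083 + 883 = 6966
9th: 6966 + 883 = 7849
10th: 7849 + 883 = 8732
11th: 8732 + 883 = 9615
12th: 9615 + 883 = 10498
13th: 10498 + 883 = 11381
14th: 11381 + 883 = 12264

2551, 3434, 4317, 5200, 6083, 6966, 7849, 8732, 9615, 10498, 11381, 12264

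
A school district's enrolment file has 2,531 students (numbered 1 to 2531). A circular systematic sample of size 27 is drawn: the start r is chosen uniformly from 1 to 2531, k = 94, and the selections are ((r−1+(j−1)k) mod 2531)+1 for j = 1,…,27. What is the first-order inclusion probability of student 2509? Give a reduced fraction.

For each position j, as r ranges over 1…2531 the j-th selection hits every student exactly once, so student 2509 is selected for exactly 27 of the 2531 starts.
Inclusion probability = 27/2531.

27/2531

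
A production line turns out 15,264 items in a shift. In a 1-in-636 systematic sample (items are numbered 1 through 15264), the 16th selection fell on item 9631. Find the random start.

91

k = 636
r = 9631 − (16−1)×636 = 9631 − 9540 = 91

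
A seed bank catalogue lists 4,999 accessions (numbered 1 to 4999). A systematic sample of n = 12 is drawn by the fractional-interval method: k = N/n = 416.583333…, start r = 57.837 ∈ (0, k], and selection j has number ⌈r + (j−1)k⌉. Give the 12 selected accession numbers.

j=1: r + 0k = 57.837 → ⌈·⌉ = 58
j=2: r + 1k = 474.420333… → ⌈·⌉ = 475
j=3: r + 2k = 891.003666… → ⌈·⌉ = 892
j=4: r + 3k = 1307.587 → ⌈·⌉ = 1308
j=5: r + 4k = 1724.170333… → ⌈·⌉ = 1725
j=6: r + 5k = 2140.753666… → ⌈·⌉ = 2141
j=7: r + 6k = 2557.337 → ⌈·⌉ = 2558
j=8: r + 7k = 2973.920333… → ⌈·⌉ = 2974
j=9: r + 8k = 3390.503666… → ⌈·⌉ = 3391
j=10: r + 9k = 3807.087 → ⌈·⌉ = 3808
j=11: r + 10k = 4223.670333… → ⌈·⌉ = 4224
j=12: r + 11k = 4640.253666… → ⌈·⌉ = 4641

58, 475, 892, 1308, 1725, 2141, 2558, 2974, 3391, 3808, 4224, 4641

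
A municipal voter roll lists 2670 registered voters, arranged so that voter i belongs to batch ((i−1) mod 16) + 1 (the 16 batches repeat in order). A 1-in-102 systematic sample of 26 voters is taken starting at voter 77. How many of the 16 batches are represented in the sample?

8

Consecutive selections differ by k = 102, so their batch numbers differ by 102 mod 16 = 6.
gcd(102, 16) = 2, so the sample visits 16/2 = 8 distinct residues mod 16.
Start 77 is batch 13; the batches hit are 1, 3, 5, 7, 9, 11, 13, 15.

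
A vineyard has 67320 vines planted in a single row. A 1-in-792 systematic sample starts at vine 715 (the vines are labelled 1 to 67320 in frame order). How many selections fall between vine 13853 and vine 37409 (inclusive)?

k = 792
First selection ≥ 13853: 715 + ⌈(13853−715)/792⌉·792 = 715 + 17×792 = 14179
Last selection ≤ 37409: 715 + ⌊(37409−715)/792⌋·792 = 715 + 46×792 = 37147
Count = 46 − 17 + 1 = 30

30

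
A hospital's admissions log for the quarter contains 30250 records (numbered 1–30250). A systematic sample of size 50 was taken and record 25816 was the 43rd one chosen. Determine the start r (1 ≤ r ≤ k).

406

k = 30250/50 = 605
r = 25816 − (43−1)×605 = 25816 − 25410 = 406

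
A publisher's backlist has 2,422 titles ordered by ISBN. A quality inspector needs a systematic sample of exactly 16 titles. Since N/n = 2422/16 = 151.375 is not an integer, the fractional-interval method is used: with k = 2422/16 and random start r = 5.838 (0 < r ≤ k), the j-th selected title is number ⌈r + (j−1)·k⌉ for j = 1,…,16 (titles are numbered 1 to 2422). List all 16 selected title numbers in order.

j=1: r + 0k = 5.838 → ⌈·⌉ = 6
j=2: r + 1k = 157.213 → ⌈·⌉ = 158
j=3: r + 2k = 308.588 → ⌈·⌉ = 309
j=4: r + 3k = 459.963 → ⌈·⌉ = 460
j=5: r + 4k = 611.338 → ⌈·⌉ = 612
j=6: r + 5k = 762.713 → ⌈·⌉ = 763
j=7: r + 6k = 914.088 → ⌈·⌉ = 915
j=8: r + 7k = 1065.463 → ⌈·⌉ = 1066
j=9: r + 8k = 1216.838 → ⌈·⌉ = 1217
j=10: r + 9k = 1368.213 → ⌈·⌉ = 1369
j=11: r + 10k = 1519.588 → ⌈·⌉ = 1520
j=12: r + 11k = 1670.963 → ⌈·⌉ = 1671
j=13: r + 12k = 1822.338 → ⌈·⌉ = 1823
j=14: r + 13k = 1973.713 → ⌈·⌉ = 1974
j=15: r + 14k = 2125.088 → ⌈·⌉ = 2126
j=16: r + 15k = 2276.463 → ⌈·⌉ = 2277

6, 158, 309, 460, 612, 763, 915, 1066, 1217, 1369, 1520, 1671, 1823, 1974, 2126, 2277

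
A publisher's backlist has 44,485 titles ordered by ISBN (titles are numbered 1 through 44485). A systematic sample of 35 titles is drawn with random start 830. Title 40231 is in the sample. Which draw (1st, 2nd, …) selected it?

32

k = 44485/35 = 1271
position = (40231 − 830)/1271 + 1 = 39401/1271 + 1 = 31 + 1 = 32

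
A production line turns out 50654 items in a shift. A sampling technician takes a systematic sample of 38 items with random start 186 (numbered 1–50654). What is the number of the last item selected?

k = 50654/38 = 1333
38th selection = r + (38−1)·k = 186 + 37×1333 = 186 + 49321 = 49507

49507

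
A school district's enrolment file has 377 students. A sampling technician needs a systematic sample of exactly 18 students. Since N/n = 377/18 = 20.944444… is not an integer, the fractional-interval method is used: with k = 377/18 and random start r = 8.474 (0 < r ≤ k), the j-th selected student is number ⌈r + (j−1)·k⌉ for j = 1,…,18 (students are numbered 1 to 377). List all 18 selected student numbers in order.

9, 30, 51, 72, 93, 114, 135, 156, 177, 197, 218, 239, 260, 281, 302, 323, 344, 365

j=1: r + 0k = 8.474 → ⌈·⌉ = 9
j=2: r + 1k = 29.418444… → ⌈·⌉ = 30
j=3: r + 2k = 50.362888… → ⌈·⌉ = 51
j=4: r + 3k = 71.307333… → ⌈·⌉ = 72
j=5: r + 4k = 92.251777… → ⌈·⌉ = 93
j=6: r + 5k = 113.196222… → ⌈·⌉ = 114
j=7: r + 6k = 134.140666… → ⌈·⌉ = 135
j=8: r + 7k = 155.085111… → ⌈·⌉ = 156
j=9: r + 8k = 176.029555… → ⌈·⌉ = 177
j=10: r + 9k = 196.974 → ⌈·⌉ = 197
j=11: r + 10k = 217.918444… → ⌈·⌉ = 218
j=12: r + 11k = 238.862888… → ⌈·⌉ = 239
j=13: r + 12k = 259.807333… → ⌈·⌉ = 260
j=14: r + 13k = 280.751777… → ⌈·⌉ = 281
j=15: r + 14k = 301.696222… → ⌈·⌉ = 302
j=16: r + 15k = 322.640666… → ⌈·⌉ = 323
j=17: r + 16k = 343.585111… → ⌈·⌉ = 344
j=18: r + 17k = 364.529555… → ⌈·⌉ = 365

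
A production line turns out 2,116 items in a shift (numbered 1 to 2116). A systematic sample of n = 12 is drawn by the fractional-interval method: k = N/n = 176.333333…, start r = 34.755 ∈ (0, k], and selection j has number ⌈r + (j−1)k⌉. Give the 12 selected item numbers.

35, 212, 388, 564, 741, 917, 1093, 1270, 1446, 1622, 1799, 1975

j=1: r + 0k = 34.755 → ⌈·⌉ = 35
j=2: r + 1k = 211.088333… → ⌈·⌉ = 212
j=3: r + 2k = 387.421666… → ⌈·⌉ = 388
j=4: r + 3k = 563.755 → ⌈·⌉ = 564
j=5: r + 4k = 740.088333… → ⌈·⌉ = 741
j=6: r + 5k = 916.421666… → ⌈·⌉ = 917
j=7: r + 6k = 1092.755 → ⌈·⌉ = 1093
j=8: r + 7k = 1269.088333… → ⌈·⌉ = 1270
j=9: r + 8k = 1445.421666… → ⌈·⌉ = 1446
j=10: r + 9k = 1621.755 → ⌈·⌉ = 1622
j=11: r + 10k = 1798.088333… → ⌈·⌉ = 1799
j=12: r + 11k = 1974.421666… → ⌈·⌉ = 1975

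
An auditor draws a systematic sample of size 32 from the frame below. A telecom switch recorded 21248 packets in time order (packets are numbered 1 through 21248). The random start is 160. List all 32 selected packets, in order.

160, 824, 1488, 2152, 2816, 3480, 4144, 4808, 5472, 6136, 6800, 7464, 8128, 8792, 9456, 10120, 10784, 11448, 12112, 12776, 13440, 14104, 14768, 15432, 16096, 16760, 17424, 18088, 18752, 19416, 20080, 20744

k = N/n = 21248/32 = 664
packet 1: 160
packet 2: 160 + 664 = 824
packet 3: 824 + 664 = 1488
packet 4: 1488 + 664 = 2152
packet 5: 2152 + 664 = 2816
packet 6: 2816 + 664 = 3480
packet 7: 3480 + 664 = 4144
packet 8: 4144 + 664 = 4808
packet 9: 4808 + 664 = 5472
packet 10: 5472 + 664 = 6136
packet 11: 6136 + 664 = 6800
packet 12: 6800 + 664 = 7464
packet 13: 7464 + 664 = 8128
packet 14: 8128 + 664 = 8792
packet 15: 8792 + 664 = 9456
packet 16: 9456 + 664 = 10120
packet 17: 10120 + 664 = 10784
packet 18: 10784 + 664 = 11448
packet 19: 11448 + 664 = 12112
packet 20: 12112 + 664 = 12776
packet 21: 12776 + 664 = 13440
packet 22: 13440 + 664 = 14104
packet 23: 14104 + 664 = 14768
packet 24: 14768 + 664 = 15432
packet 25: 15432 + 664 = 16096
packet 26: 16096 + 664 = 16760
packet 27: 16760 + 664 = 17424
packet 28: 17424 + 664 = 18088
packet 29: 18088 + 664 = 18752
packet 30: 18752 + 664 = 19416
packet 31: 19416 + 664 = 20080
packet 32: 20080 + 664 = 20744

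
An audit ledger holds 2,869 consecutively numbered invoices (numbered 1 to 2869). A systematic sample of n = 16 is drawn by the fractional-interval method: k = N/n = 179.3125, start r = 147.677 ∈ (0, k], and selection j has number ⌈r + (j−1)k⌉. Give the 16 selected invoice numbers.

j=1: r + 0k = 147.677 → ⌈·⌉ = 148
j=2: r + 1k = 326.9895 → ⌈·⌉ = 327
j=3: r + 2k = 506.302 → ⌈·⌉ = 507
j=4: r + 3k = 685.6145 → ⌈·⌉ = 686
j=5: r + 4k = 864.927 → ⌈·⌉ = 865
j=6: r + 5k = 1044.2395 → ⌈·⌉ = 1045
j=7: r + 6k = 1223.552 → ⌈·⌉ = 1224
j=8: r + 7k = 1402.8645 → ⌈·⌉ = 1403
j=9: r + 8k = 1582.177 → ⌈·⌉ = 1583
j=10: r + 9k = 1761.4895 → ⌈·⌉ = 1762
j=11: r + 10k = 1940.802 → ⌈·⌉ = 1941
j=12: r + 11k = 2120.1145 → ⌈·⌉ = 2121
j=13: r + 12k = 2299.427 → ⌈·⌉ = 2300
j=14: r + 13k = 2478.7395 → ⌈·⌉ = 2479
j=15: r + 14k = 2658.052 → ⌈·⌉ = 2659
j=16: r + 15k = 2837.3645 → ⌈·⌉ = 2838

148, 327, 507, 686, 865, 1045, 1224, 1403, 1583, 1762, 1941, 2121, 2300, 2479, 2659, 2838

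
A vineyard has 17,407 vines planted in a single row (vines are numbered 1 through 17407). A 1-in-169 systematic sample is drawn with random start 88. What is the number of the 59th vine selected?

k = 169
59th selection = r + (59−1)·k = 88 + 58×169 = 88 + 9802 = 9890

9890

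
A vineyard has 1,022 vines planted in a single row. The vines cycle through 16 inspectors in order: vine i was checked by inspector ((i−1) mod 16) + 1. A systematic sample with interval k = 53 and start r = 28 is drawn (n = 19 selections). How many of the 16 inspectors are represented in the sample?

Consecutive selections differ by k = 53, so their inspector numbers differ by 53 mod 16 = 5.
gcd(53, 16) = 1, so the sample visits 16/1 = 16 distinct residues mod 16.
Start 28 is inspector 12; the inspectors hit are 1, 2, 3, 4, 5, 6, 7, 8, 9, 10, 11, 12, 13, 14, 15, 16.

16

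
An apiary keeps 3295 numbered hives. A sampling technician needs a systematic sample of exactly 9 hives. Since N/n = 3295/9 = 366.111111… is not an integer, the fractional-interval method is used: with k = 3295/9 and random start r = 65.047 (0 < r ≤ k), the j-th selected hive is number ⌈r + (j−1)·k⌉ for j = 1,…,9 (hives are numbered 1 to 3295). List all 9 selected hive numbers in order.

j=1: r + 0k = 65.047 → ⌈·⌉ = 66
j=2: r + 1k = 431.158111… → ⌈·⌉ = 432
j=3: r + 2k = 797.269222… → ⌈·⌉ = 798
j=4: r + 3k = 1163.380333… → ⌈·⌉ = 1164
j=5: r + 4k = 1529.491444… → ⌈·⌉ = 1530
j=6: r + 5k = 1895.602555… → ⌈·⌉ = 1896
j=7: r + 6k = 2261.713666… → ⌈·⌉ = 2262
j=8: r + 7k = 2627.824777… → ⌈·⌉ = 2628
j=9: r + 8k = 2993.935888… → ⌈·⌉ = 2994

66, 432, 798, 1164, 1530, 1896, 2262, 2628, 2994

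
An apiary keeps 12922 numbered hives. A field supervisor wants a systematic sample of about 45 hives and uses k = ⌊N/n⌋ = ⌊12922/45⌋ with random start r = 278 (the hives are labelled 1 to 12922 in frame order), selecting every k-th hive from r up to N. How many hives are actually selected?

k = ⌊12922/45⌋ = 287
Achieved size = ⌊(12922 − 278)/287⌋ + 1 = ⌊12644/287⌋ + 1 = 44 + 1 = 45
(last selection: 278 + 44×287 = 12906 ≤ 12922; next would be 13193 > 12922)

45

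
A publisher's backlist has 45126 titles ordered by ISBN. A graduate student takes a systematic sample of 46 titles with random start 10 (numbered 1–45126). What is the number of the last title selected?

44155

k = 45126/46 = 981
46th selection = r + (46−1)·k = 10 + 45×981 = 10 + 44145 = 44155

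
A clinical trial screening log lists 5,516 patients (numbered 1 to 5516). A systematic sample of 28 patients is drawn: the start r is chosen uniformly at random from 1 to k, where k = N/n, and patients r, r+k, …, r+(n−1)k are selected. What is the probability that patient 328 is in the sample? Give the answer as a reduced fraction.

1/197

k = 5516/28 = 197.
Patient 328 is selected iff r ≡ 328 (mod 197); exactly one such r in {1,…,197}.
Inclusion probability = 1/197.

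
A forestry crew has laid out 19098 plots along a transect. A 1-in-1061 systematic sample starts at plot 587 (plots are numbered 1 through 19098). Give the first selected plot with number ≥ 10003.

k = 1061
Steps past start: ⌈(10003 − 587)/1061⌉ = ⌈9416/1061⌉ = 9
Selected plot: 587 + 9×1061 = 10136

10136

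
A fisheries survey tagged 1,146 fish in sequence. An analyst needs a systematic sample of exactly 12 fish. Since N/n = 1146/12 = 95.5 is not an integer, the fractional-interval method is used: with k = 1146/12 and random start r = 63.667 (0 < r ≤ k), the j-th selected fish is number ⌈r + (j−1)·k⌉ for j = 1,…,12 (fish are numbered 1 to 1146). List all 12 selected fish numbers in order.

64, 160, 255, 351, 446, 542, 637, 733, 828, 924, 1019, 1115

j=1: r + 0k = 63.667 → ⌈·⌉ = 64
j=2: r + 1k = 159.167 → ⌈·⌉ = 160
j=3: r + 2k = 254.667 → ⌈·⌉ = 255
j=4: r + 3k = 350.167 → ⌈·⌉ = 351
j=5: r + 4k = 445.667 → ⌈·⌉ = 446
j=6: r + 5k = 541.167 → ⌈·⌉ = 542
j=7: r + 6k = 636.667 → ⌈·⌉ = 637
j=8: r + 7k = 732.167 → ⌈·⌉ = 733
j=9: r + 8k = 827.667 → ⌈·⌉ = 828
j=10: r + 9k = 923.167 → ⌈·⌉ = 924
j=11: r + 10k = 1018.667 → ⌈·⌉ = 1019
j=12: r + 11k = 1114.167 → ⌈·⌉ = 1115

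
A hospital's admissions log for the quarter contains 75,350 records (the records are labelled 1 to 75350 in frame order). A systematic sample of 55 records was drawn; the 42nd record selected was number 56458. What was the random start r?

k = 75350/55 = 1370
r = 56458 − (42−1)×1370 = 56458 − 56170 = 288

288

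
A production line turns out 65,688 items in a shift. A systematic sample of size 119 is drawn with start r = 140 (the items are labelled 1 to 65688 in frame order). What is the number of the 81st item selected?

44300

k = 65688/119 = 552
81st selection = r + (81−1)·k = 140 + 80×552 = 140 + 44160 = 44300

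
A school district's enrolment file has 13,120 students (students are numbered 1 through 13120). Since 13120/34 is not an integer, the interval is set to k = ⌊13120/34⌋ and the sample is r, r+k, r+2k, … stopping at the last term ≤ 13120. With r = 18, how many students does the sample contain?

k = ⌊13120/34⌋ = 385
Achieved size = ⌊(13120 − 18)/385⌋ + 1 = ⌊13102/385⌋ + 1 = 34 + 1 = 35
(last selection: 18 + 34×385 = 13108 ≤ 13120; next would be 13493 > 13120)

35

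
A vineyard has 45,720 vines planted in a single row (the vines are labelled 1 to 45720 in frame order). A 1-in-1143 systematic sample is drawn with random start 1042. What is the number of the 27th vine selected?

30760

k = 1143
27th selection = r + (27−1)·k = 1042 + 26×1143 = 1042 + 29718 = 30760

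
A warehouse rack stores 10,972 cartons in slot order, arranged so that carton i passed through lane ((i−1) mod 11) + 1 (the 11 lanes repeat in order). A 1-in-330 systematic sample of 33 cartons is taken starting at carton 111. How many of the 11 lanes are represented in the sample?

1

Consecutive selections differ by k = 330, so their lane numbers differ by 330 mod 11 = 0.
gcd(330, 11) = 11, so the sample visits 11/11 = 1 distinct residues mod 11.
Start 111 is lane 1; the lanes hit are 1.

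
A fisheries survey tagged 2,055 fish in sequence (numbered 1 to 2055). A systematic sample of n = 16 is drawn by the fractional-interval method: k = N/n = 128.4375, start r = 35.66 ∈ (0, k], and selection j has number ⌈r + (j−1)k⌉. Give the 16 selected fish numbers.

36, 165, 293, 421, 550, 678, 807, 935, 1064, 1192, 1321, 1449, 1577, 1706, 1834, 1963

j=1: r + 0k = 35.66 → ⌈·⌉ = 36
j=2: r + 1k = 164.0975 → ⌈·⌉ = 165
j=3: r + 2k = 292.535 → ⌈·⌉ = 293
j=4: r + 3k = 420.9725 → ⌈·⌉ = 421
j=5: r + 4k = 549.41 → ⌈·⌉ = 550
j=6: r + 5k = 677.8475 → ⌈·⌉ = 678
j=7: r + 6k = 806.285 → ⌈·⌉ = 807
j=8: r + 7k = 934.7225 → ⌈·⌉ = 935
j=9: r + 8k = 1063.16 → ⌈·⌉ = 1064
j=10: r + 9k = 1191.5975 → ⌈·⌉ = 1192
j=11: r + 10k = 1320.035 → ⌈·⌉ = 1321
j=12: r + 11k = 1448.4725 → ⌈·⌉ = 1449
j=13: r + 12k = 1576.91 → ⌈·⌉ = 1577
j=14: r + 13k = 1705.3475 → ⌈·⌉ = 1706
j=15: r + 14k = 1833.785 → ⌈·⌉ = 1834
j=16: r + 15k = 1962.2225 → ⌈·⌉ = 1963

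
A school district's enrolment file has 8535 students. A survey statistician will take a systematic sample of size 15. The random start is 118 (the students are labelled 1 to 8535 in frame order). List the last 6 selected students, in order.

k = N/n = 8535/15 = 569
10th selection = 118 + 9×569 = 5239
11th: 5239 + 569 = 5808
12th: 5808 + 569 = 6377
13th: 6377 + 569 = 6946
14th: 6946 + 569 = 7515
15th: 7515 + 569 = 8084

5239, 5808, 6377, 6946, 7515, 8084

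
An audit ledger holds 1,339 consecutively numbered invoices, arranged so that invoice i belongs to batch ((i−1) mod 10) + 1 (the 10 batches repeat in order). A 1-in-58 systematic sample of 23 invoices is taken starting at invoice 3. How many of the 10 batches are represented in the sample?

Consecutive selections differ by k = 58, so their batch numbers differ by 58 mod 10 = 8.
gcd(58, 10) = 2, so the sample visits 10/2 = 5 distinct residues mod 10.
Start 3 is batch 3; the batches hit are 1, 3, 5, 7, 9.

5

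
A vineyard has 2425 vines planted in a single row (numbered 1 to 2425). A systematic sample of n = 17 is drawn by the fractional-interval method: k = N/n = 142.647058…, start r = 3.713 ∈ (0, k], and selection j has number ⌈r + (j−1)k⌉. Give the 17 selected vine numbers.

4, 147, 290, 432, 575, 717, 860, 1003, 1145, 1288, 1431, 1573, 1716, 1859, 2001, 2144, 2287

j=1: r + 0k = 3.713 → ⌈·⌉ = 4
j=2: r + 1k = 146.360058… → ⌈·⌉ = 147
j=3: r + 2k = 289.007117… → ⌈·⌉ = 290
j=4: r + 3k = 431.654176… → ⌈·⌉ = 432
j=5: r + 4k = 574.301235… → ⌈·⌉ = 575
j=6: r + 5k = 716.948294… → ⌈·⌉ = 717
j=7: r + 6k = 859.595352… → ⌈·⌉ = 860
j=8: r + 7k = 1002.242411… → ⌈·⌉ = 1003
j=9: r + 8k = 1144.889470… → ⌈·⌉ = 1145
j=10: r + 9k = 1287.536529… → ⌈·⌉ = 1288
j=11: r + 10k = 1430.183588… → ⌈·⌉ = 1431
j=12: r + 11k = 1572.830647… → ⌈·⌉ = 1573
j=13: r + 12k = 1715.477705… → ⌈·⌉ = 1716
j=14: r + 13k = 1858.124764… → ⌈·⌉ = 1859
j=15: r + 14k = 2000.771823… → ⌈·⌉ = 2001
j=16: r + 15k = 2143.418882… → ⌈·⌉ = 2144
j=17: r + 16k = 2286.065941… → ⌈·⌉ = 2287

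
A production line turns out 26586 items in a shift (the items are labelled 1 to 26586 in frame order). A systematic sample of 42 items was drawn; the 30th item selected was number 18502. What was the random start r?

k = 26586/42 = 633
r = 18502 − (30−1)×633 = 18502 − 18357 = 145

145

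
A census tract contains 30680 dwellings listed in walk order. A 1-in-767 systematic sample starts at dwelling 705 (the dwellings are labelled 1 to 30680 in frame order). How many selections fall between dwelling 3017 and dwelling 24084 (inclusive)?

k = 767
First selection ≥ 3017: 705 + ⌈(3017−705)/767⌉·767 = 705 + 4×767 = 3773
Last selection ≤ 24084: 705 + ⌊(24084−705)/767⌋·767 = 705 + 30×767 = 23715
Count = 30 − 4 + 1 = 27

27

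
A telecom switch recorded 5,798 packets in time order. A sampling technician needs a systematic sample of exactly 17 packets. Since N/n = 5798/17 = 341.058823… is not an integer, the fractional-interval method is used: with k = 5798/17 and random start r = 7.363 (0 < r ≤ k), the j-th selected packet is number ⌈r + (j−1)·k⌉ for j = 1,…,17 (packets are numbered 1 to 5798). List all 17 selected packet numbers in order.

8, 349, 690, 1031, 1372, 1713, 2054, 2395, 2736, 3077, 3418, 3760, 4101, 4442, 4783, 5124, 5465

j=1: r + 0k = 7.363 → ⌈·⌉ = 8
j=2: r + 1k = 348.421823… → ⌈·⌉ = 349
j=3: r + 2k = 689.480647… → ⌈·⌉ = 690
j=4: r + 3k = 1030.539470… → ⌈·⌉ = 1031
j=5: r + 4k = 1371.598294… → ⌈·⌉ = 1372
j=6: r + 5k = 1712.657117… → ⌈·⌉ = 1713
j=7: r + 6k = 2053.715941… → ⌈·⌉ = 2054
j=8: r + 7k = 2394.774764… → ⌈·⌉ = 2395
j=9: r + 8k = 2735.833588… → ⌈·⌉ = 2736
j=10: r + 9k = 3076.892411… → ⌈·⌉ = 3077
j=11: r + 10k = 3417.951235… → ⌈·⌉ = 3418
j=12: r + 11k = 3759.010058… → ⌈·⌉ = 3760
j=13: r + 12k = 4100.068882… → ⌈·⌉ = 4101
j=14: r + 13k = 4441.127705… → ⌈·⌉ = 4442
j=15: r + 14k = 4782.186529… → ⌈·⌉ = 4783
j=16: r + 15k = 5123.245352… → ⌈·⌉ = 5124
j=17: r + 16k = 5464.304176… → ⌈·⌉ = 5465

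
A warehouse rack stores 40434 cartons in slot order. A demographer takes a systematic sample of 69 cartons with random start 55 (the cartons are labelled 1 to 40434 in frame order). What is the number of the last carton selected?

39903

k = 40434/69 = 586
69th selection = r + (69−1)·k = 55 + 68×586 = 55 + 39848 = 39903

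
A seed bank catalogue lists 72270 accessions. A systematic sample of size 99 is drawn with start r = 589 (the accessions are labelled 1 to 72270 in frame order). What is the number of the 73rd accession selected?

53149

k = 72270/99 = 730
73rd selection = r + (73−1)·k = 589 + 72×730 = 589 + 52560 = 53149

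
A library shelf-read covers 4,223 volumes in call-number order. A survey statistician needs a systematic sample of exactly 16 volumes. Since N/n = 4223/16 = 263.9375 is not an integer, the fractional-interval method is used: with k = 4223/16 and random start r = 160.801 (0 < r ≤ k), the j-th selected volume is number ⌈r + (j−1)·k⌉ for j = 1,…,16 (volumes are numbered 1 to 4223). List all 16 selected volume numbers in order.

j=1: r + 0k = 160.801 → ⌈·⌉ = 161
j=2: r + 1k = 424.7385 → ⌈·⌉ = 425
j=3: r + 2k = 688.676 → ⌈·⌉ = 689
j=4: r + 3k = 952.6135 → ⌈·⌉ = 953
j=5: r + 4k = 1216.551 → ⌈·⌉ = 1217
j=6: r + 5k = 1480.4885 → ⌈·⌉ = 1481
j=7: r + 6k = 1744.426 → ⌈·⌉ = 1745
j=8: r + 7k = 2008.3635 → ⌈·⌉ = 2009
j=9: r + 8k = 2272.301 → ⌈·⌉ = 2273
j=10: r + 9k = 2536.2385 → ⌈·⌉ = 2537
j=11: r + 10k = 2800.176 → ⌈·⌉ = 2801
j=12: r + 11k = 3064.1135 → ⌈·⌉ = 3065
j=13: r + 12k = 3328.051 → ⌈·⌉ = 3329
j=14: r + 13k = 3591.9885 → ⌈·⌉ = 3592
j=15: r + 14k = 3855.926 → ⌈·⌉ = 3856
j=16: r + 15k = 4119.8635 → ⌈·⌉ = 4120

161, 425, 689, 953, 1217, 1481, 1745, 2009, 2273, 2537, 2801, 3065, 3329, 3592, 3856, 4120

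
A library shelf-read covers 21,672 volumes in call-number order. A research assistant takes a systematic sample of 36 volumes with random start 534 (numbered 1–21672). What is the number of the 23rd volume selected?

k = 21672/36 = 602
23rd selection = r + (23−1)·k = 534 + 22×602 = 534 + 13244 = 13778

13778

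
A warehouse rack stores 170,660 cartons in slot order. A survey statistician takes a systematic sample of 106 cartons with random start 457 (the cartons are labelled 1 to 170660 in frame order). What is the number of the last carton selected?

k = 170660/106 = 1610
106th selection = r + (106−1)·k = 457 + 105×1610 = 457 + 169050 = 169507

169507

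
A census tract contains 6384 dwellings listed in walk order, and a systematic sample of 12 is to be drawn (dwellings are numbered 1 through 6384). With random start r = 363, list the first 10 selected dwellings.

363, 895, 1427, 1959, 2491, 3023, 3555, 4087, 4619, 5151

k = N/n = 6384/12 = 532
dwelling 1: 363
dwelling 2: 363 + 532 = 895
dwelling 3: 895 + 532 = 1427
dwelling 4: 1427 + 532 = 1959
dwelling 5: 1959 + 532 = 2491
dwelling 6: 2491 + 532 = 3023
dwelling 7: 3023 + 532 = 3555
dwelling 8: 3555 + 532 = 4087
dwelling 9: 4087 + 532 = 4619
dwelling 10: 4619 + 532 = 5151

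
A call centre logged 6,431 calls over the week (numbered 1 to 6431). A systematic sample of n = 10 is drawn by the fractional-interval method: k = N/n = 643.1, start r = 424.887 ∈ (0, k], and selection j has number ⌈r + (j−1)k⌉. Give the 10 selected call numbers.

425, 1068, 1712, 2355, 2998, 3641, 4284, 4927, 5570, 6213

j=1: r + 0k = 424.887 → ⌈·⌉ = 425
j=2: r + 1k = 1067.987 → ⌈·⌉ = 1068
j=3: r + 2k = 1711.087 → ⌈·⌉ = 1712
j=4: r + 3k = 2354.187 → ⌈·⌉ = 2355
j=5: r + 4k = 2997.287 → ⌈·⌉ = 2998
j=6: r + 5k = 3640.387 → ⌈·⌉ = 3641
j=7: r + 6k = 4283.487 → ⌈·⌉ = 4284
j=8: r + 7k = 4926.587 → ⌈·⌉ = 4927
j=9: r + 8k = 5569.687 → ⌈·⌉ = 5570
j=10: r + 9k = 6212.787 → ⌈·⌉ = 6213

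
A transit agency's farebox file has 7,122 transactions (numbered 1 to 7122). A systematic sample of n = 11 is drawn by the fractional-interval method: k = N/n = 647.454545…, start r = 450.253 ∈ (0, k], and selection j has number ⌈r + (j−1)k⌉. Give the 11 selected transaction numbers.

j=1: r + 0k = 450.253 → ⌈·⌉ = 451
j=2: r + 1k = 1097.707545… → ⌈·⌉ = 1098
j=3: r + 2k = 1745.162090… → ⌈·⌉ = 1746
j=4: r + 3k = 2392.616636… → ⌈·⌉ = 2393
j=5: r + 4k = 3040.071181… → ⌈·⌉ = 3041
j=6: r + 5k = 3687.525727… → ⌈·⌉ = 3688
j=7: r + 6k = 4334.980272… → ⌈·⌉ = 4335
j=8: r + 7k = 4982.434818… → ⌈·⌉ = 4983
j=9: r + 8k = 5629.889363… → ⌈·⌉ = 5630
j=10: r + 9k = 6277.343909… → ⌈·⌉ = 6278
j=11: r + 10k = 6924.798454… → ⌈·⌉ = 6925

451, 1098, 1746, 2393, 3041, 3688, 4335, 4983, 5630, 6278, 6925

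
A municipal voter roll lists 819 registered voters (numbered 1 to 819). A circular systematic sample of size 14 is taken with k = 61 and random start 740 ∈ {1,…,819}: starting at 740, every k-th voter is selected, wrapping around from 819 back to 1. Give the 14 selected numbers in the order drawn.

Selection 1: 740
Selection 2: 740 + 61 = 801
Selection 3: 801 + 61 = 862 → 862 − 819 = 43
Selection 4: 43 + 61 = 104
Selection 5: 104 + 61 = 165
Selection 6: 165 + 61 = 226
Selection 7: 226 + 61 = 287
Selection 8: 287 + 61 = 348
Selection 9: 348 + 61 = 409
Selection 10: 409 + 61 = 470
Selection 11: 470 + 61 = 531
Selection 12: 531 + 61 = 592
Selection 13: 592 + 61 = 653
Selection 14: 653 + 61 = 714

740, 801, 43, 104, 165, 226, 287, 348, 409, 470, 531, 592, 653, 714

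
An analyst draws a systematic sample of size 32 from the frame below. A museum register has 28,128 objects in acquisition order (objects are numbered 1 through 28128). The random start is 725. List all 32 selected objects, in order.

k = N/n = 28128/32 = 879
object 1: 725
object 2: 725 + 879 = 1604
object 3: 1604 + 879 = 2483
object 4: 2483 + 879 = 3362
object 5: 3362 + 879 = 4241
object 6: 4241 + 879 = 5120
object 7: 5120 + 879 = 5999
object 8: 5999 + 879 = 6878
object 9: 6878 + 879 = 7757
object 10: 7757 + 879 = 8636
object 11: 8636 + 879 = 9515
object 12: 9515 + 879 = 10394
object 13: 10394 + 879 = 11273
object 14: 11273 + 879 = 12152
object 15: 12152 + 879 = 13031
object 16: 13031 + 879 = 13910
object 17: 13910 + 879 = 14789
object 18: 14789 + 879 = 15668
object 19: 15668 + 879 = 16547
object 20: 16547 + 879 = 17426
object 21: 17426 + 879 = 18305
object 22: 18305 + 879 = 19184
object 23: 19184 + 879 = 20063
object 24: 20063 + 879 = 20942
object 25: 20942 + 879 = 21821
object 26: 21821 + 879 = 22700
object 27: 22700 + 879 = 23579
object 28: 23579 + 879 = 24458
object 29: 24458 + 879 = 25337
object 30: 25337 + 879 = 26216
object 31: 26216 + 879 = 27095
object 32: 27095 + 879 = 27974

725, 1604, 2483, 3362, 4241, 5120, 5999, 6878, 7757, 8636, 9515, 10394, 11273, 12152, 13031, 13910, 14789, 15668, 16547, 17426, 18305, 19184, 20063, 20942, 21821, 22700, 23579, 24458, 25337, 26216, 27095, 27974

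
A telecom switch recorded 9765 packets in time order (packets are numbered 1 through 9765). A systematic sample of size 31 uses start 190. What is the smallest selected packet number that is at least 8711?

9010

k = 9765/31 = 315
Steps past start: ⌈(8711 − 190)/315⌉ = ⌈8521/315⌉ = 28
Selected packet: 190 + 28×315 = 9010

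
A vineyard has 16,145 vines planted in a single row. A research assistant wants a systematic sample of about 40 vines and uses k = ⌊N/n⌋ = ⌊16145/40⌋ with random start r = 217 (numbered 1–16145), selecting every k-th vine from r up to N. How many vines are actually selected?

k = ⌊16145/40⌋ = 403
Achieved size = ⌊(16145 − 217)/403⌋ + 1 = ⌊15928/403⌋ + 1 = 39 + 1 = 40
(last selection: 217 + 39×403 = 15934 ≤ 16145; next would be 16337 > 16145)

40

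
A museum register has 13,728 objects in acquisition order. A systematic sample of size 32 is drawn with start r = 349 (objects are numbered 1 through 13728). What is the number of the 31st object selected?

k = 13728/32 = 429
31st selection = r + (31−1)·k = 349 + 30×429 = 349 + 12870 = 13219

13219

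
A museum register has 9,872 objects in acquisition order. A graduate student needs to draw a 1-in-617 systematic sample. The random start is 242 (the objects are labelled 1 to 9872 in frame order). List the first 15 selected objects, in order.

object 1: 242
object 2: 242 + 617 = 859
object 3: 859 + 617 = 1476
object 4: 1476 + 617 = 2093
object 5: 2093 + 617 = 2710
object 6: 2710 + 617 = 3327
object 7: 3327 + 617 = 3944
object 8: 3944 + 617 = 4561
object 9: 4561 + 617 = 5178
object 10: 5178 + 617 = 5795
object 11: 5795 + 617 = 6412
object 12: 6412 + 617 = 7029
object 13: 7029 + 617 = 7646
object 14: 7646 + 617 = 8263
object 15: 8263 + 617 = 8880

242, 859, 1476, 2093, 2710, 3327, 3944, 4561, 5178, 5795, 6412, 7029, 7646, 8263, 8880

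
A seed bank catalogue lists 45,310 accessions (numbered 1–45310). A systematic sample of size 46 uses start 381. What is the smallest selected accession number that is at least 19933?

k = 45310/46 = 985
Steps past start: ⌈(19933 − 381)/985⌉ = ⌈19552/985⌉ = 20
Selected accession: 381 + 20×985 = 20081

20081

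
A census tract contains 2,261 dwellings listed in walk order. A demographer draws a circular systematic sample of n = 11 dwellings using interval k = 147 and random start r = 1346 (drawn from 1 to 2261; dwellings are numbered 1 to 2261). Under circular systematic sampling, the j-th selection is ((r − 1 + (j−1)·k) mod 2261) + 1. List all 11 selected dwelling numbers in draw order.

1346, 1493, 1640, 1787, 1934, 2081, 2228, 114, 261, 408, 555

Selection 1: 1346
Selection 2: 1346 + 147 = 1493
Selection 3: 1493 + 147 = 1640
Selection 4: 1640 + 147 = 1787
Selection 5: 1787 + 147 = 1934
Selection 6: 1934 + 147 = 2081
Selection 7: 2081 + 147 = 2228
Selection 8: 2228 + 147 = 2375 → 2375 − 2261 = 114
Selection 9: 114 + 147 = 261
Selection 10: 261 + 147 = 408
Selection 11: 408 + 147 = 555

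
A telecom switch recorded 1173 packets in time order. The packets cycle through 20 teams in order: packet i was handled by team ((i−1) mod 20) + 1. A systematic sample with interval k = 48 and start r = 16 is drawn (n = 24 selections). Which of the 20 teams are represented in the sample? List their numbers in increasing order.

4, 8, 12, 16, 20

Consecutive selections differ by k = 48, so their team numbers differ by 48 mod 20 = 8.
gcd(48, 20) = 4, so the sample visits 20/4 = 5 distinct residues mod 20.
Start 16 is team 16; the teams hit are 4, 8, 12, 16, 20.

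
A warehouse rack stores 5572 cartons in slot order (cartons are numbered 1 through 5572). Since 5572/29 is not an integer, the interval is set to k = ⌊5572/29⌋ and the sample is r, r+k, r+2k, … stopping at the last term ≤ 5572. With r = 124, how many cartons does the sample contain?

29

k = ⌊5572/29⌋ = 192
Achieved size = ⌊(5572 − 124)/192⌋ + 1 = ⌊5448/192⌋ + 1 = 28 + 1 = 29
(last selection: 124 + 28×192 = 5500 ≤ 5572; next would be 5692 > 5572)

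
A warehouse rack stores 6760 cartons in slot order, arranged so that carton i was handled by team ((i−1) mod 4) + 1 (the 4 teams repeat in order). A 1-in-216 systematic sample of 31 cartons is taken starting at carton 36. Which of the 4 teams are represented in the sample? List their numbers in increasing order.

4

Consecutive selections differ by k = 216, so their team numbers differ by 216 mod 4 = 0.
gcd(216, 4) = 4, so the sample visits 4/4 = 1 distinct residues mod 4.
Start 36 is team 4; the teams hit are 4.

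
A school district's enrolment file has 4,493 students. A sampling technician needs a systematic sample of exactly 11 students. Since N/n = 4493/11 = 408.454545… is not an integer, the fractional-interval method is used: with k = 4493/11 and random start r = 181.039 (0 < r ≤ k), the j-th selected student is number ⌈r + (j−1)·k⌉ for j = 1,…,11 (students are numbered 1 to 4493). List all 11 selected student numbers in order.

182, 590, 998, 1407, 1815, 2224, 2632, 3041, 3449, 3858, 4266

j=1: r + 0k = 181.039 → ⌈·⌉ = 182
j=2: r + 1k = 589.493545… → ⌈·⌉ = 590
j=3: r + 2k = 997.948090… → ⌈·⌉ = 998
j=4: r + 3k = 1406.402636… → ⌈·⌉ = 1407
j=5: r + 4k = 1814.857181… → ⌈·⌉ = 1815
j=6: r + 5k = 2223.311727… → ⌈·⌉ = 2224
j=7: r + 6k = 2631.766272… → ⌈·⌉ = 2632
j=8: r + 7k = 3040.220818… → ⌈·⌉ = 3041
j=9: r + 8k = 3448.675363… → ⌈·⌉ = 3449
j=10: r + 9k = 3857.129909… → ⌈·⌉ = 3858
j=11: r + 10k = 4265.584454… → ⌈·⌉ = 4266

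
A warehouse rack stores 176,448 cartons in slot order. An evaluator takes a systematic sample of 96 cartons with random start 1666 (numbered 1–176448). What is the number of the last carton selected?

176276

k = 176448/96 = 1838
96th selection = r + (96−1)·k = 1666 + 95×1838 = 1666 + 174610 = 176276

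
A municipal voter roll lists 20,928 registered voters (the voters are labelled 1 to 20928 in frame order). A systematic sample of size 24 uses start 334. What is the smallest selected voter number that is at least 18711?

k = 20928/24 = 872
Steps past start: ⌈(18711 − 334)/872⌉ = ⌈18377/872⌉ = 22
Selected voter: 334 + 22×872 = 19518

19518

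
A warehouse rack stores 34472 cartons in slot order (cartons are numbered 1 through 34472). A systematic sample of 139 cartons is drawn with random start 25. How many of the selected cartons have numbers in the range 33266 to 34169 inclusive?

k = 34472/139 = 248
First selection ≥ 33266: 25 + ⌈(33266−25)/248⌉·248 = 25 + 135×248 = 33505
Last selection ≤ 34169: 25 + ⌊(34169−25)/248⌋·248 = 25 + 137×248 = 34001
Count = 137 − 135 + 1 = 3

3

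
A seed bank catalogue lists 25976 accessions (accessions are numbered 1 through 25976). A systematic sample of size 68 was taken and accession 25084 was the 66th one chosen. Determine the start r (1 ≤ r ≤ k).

k = 25976/68 = 382
r = 25084 − (66−1)×382 = 25084 − 24830 = 254

254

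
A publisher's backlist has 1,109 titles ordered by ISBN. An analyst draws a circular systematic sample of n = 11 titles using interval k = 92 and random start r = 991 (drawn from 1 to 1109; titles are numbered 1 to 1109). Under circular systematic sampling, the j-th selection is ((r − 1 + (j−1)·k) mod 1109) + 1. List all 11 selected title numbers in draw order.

991, 1083, 66, 158, 250, 342, 434, 526, 618, 710, 802

Selection 1: 991
Selection 2: 991 + 92 = 1083
Selection 3: 1083 + 92 = 1175 → 1175 − 1109 = 66
Selection 4: 66 + 92 = 158
Selection 5: 158 + 92 = 250
Selection 6: 250 + 92 = 342
Selection 7: 342 + 92 = 434
Selection 8: 434 + 92 = 526
Selection 9: 526 + 92 = 618
Selection 10: 618 + 92 = 710
Selection 11: 710 + 92 = 802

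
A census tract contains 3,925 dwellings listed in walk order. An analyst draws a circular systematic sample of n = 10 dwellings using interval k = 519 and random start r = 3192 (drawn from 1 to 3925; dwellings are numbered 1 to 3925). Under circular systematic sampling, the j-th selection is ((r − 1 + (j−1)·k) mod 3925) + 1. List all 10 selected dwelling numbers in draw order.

Selection 1: 3192
Selection 2: 3192 + 519 = 3711
Selection 3: 3711 + 519 = 4230 → 4230 − 3925 = 305
Selection 4: 305 + 519 = 824
Selection 5: 824 + 519 = 1343
Selection 6: 1343 + 519 = 1862
Selection 7: 1862 + 519 = 2381
Selection 8: 2381 + 519 = 2900
Selection 9: 2900 + 519 = 3419
Selection 10: 3419 + 519 = 3938 → 3938 − 3925 = 13

3192, 3711, 305, 824, 1343, 1862, 2381, 2900, 3419, 13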